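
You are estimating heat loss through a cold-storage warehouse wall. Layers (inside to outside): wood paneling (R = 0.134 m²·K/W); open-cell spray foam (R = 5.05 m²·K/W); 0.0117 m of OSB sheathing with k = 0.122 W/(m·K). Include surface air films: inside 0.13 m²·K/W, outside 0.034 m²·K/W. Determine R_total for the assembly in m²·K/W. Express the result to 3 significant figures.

0.0117/0.122 = 0.0959
R_total = 0.13 + 0.134 + 5.05 + 0.0959 + 0.034 = 5.444 m²·K/W

5.44 m²·K/W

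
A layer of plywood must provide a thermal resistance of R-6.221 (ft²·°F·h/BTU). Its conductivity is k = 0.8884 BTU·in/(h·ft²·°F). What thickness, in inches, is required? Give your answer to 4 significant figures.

L = R × k = 6.221 × 0.8884 = 5.5267 in

5.527 in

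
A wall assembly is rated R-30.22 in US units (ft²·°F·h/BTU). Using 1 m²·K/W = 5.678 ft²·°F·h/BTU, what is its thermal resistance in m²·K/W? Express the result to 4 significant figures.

R_SI = 30.22/5.678 = 5.3223

5.322 m²·K/W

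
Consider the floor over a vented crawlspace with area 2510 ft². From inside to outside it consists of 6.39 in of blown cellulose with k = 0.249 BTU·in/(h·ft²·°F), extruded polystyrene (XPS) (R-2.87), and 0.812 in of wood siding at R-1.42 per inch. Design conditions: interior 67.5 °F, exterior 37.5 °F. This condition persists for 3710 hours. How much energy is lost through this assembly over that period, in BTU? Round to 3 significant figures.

9410000 BTU

6.39/0.249 = 25.66
0.812 × 1.42 = 1.153
R_total = 25.66 + 2.87 + 1.153 = 29.69 ft²·°F·h/BTU
Q = 2510 × (67.5 − 37.5) / 29.69 = 2537 BTU/h
E = 2537 × 3710 = 9411000 BTU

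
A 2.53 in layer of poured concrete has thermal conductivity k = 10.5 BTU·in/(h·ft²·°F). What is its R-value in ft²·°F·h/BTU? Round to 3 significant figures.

0.241 ft²·°F·h/BTU

R = L/k = 2.53/10.5 = 0.241 ft²·°F·h/BTU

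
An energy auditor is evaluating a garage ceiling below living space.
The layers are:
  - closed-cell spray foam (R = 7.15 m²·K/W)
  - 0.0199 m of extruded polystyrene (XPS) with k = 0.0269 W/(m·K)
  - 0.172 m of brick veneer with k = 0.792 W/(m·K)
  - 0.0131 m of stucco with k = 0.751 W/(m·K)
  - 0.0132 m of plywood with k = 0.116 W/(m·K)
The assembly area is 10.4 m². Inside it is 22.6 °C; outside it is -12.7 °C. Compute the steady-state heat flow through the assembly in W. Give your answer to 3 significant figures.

44.6 W

0.0199/0.0269 = 0.7398
0.172/0.792 = 0.2172
0.0131/0.751 = 0.01744
0.0132/0.116 = 0.1138
R_total = 7.15 + 0.7398 + 0.2172 + 0.01744 + 0.1138 = 8.238 m²·K/W
Q = A·ΔT/R = 10.4 × (22.6 − (-12.7)) / 8.238 = 44.56 W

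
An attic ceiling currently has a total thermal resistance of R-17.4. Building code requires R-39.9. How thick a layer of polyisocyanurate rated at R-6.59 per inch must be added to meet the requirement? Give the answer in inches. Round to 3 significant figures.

ΔR = 39.9 − 17.4 = 22.5 ft²·°F·h/BTU
L = ΔR / (R/in) = 22.5/6.59 = 3.414 in

3.41 in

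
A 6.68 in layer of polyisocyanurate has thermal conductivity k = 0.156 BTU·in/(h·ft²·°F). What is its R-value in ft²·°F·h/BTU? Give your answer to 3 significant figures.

R = L/k = 6.68/0.156 = 42.82 ft²·°F·h/BTU

42.8 ft²·°F·h/BTU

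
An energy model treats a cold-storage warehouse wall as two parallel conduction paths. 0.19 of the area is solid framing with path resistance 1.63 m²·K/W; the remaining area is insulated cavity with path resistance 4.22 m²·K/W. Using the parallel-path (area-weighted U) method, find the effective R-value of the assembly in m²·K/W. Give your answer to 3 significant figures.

3.24 m²·K/W

U_eff = 0.81/4.22 + 0.19/1.63 = 0.1919 + 0.1166 = 0.3085
R_eff = 1/U_eff = 3.241 m²·K/W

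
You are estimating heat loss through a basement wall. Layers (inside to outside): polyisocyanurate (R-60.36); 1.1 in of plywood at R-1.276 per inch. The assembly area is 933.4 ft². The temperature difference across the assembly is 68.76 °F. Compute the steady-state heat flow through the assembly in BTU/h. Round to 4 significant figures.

1039 BTU/h

1.1 × 1.276 = 1.4036
R_total = 60.36 + 1.4036 = 61.764 ft²·°F·h/BTU
Q = A·ΔT/R = 933.4 × 68.76 / 61.764 = 1039.1 BTU/h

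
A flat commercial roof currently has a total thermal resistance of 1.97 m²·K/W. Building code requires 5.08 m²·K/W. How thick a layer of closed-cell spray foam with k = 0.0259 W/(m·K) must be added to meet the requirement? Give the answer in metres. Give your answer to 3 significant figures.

ΔR = 5.08 − 1.97 = 3.11 m²·K/W
L = ΔR × k = 3.11 × 0.0259 = 0.08055 m

0.0805 m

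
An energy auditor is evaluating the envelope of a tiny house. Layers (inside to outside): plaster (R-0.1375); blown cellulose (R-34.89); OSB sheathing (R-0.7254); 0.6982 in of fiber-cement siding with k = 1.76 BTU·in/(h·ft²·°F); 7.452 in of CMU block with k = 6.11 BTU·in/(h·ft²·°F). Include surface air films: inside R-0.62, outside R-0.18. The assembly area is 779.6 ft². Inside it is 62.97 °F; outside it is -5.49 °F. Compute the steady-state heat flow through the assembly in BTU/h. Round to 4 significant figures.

1398 BTU/h

0.6982/1.76 = 0.3967
7.452/6.11 = 1.2196
R_total = 0.62 + 0.1375 + 34.89 + 0.7254 + 0.3967 + 1.2196 + 0.18 = 38.169 ft²·°F·h/BTU
Q = A·ΔT/R = 779.6 × (62.97 − (-5.49)) / 38.169 = 1398.3 BTU/h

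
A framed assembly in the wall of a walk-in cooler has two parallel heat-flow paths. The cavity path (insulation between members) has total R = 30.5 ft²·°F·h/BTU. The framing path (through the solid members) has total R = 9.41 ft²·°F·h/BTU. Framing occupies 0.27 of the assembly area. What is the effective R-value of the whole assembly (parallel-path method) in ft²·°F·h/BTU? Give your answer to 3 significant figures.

U_eff = 0.73/30.5 + 0.27/9.41 = 0.02393 + 0.02869 = 0.05263
R_eff = 1/U_eff = 19 ft²·°F·h/BTU

19.0 ft²·°F·h/BTU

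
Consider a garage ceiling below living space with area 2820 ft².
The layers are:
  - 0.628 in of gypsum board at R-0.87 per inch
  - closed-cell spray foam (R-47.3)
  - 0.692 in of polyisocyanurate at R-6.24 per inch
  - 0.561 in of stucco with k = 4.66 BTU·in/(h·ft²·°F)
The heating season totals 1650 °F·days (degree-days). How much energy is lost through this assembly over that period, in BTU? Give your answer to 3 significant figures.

0.628 × 0.87 = 0.5464
0.692 × 6.24 = 4.318
0.561/4.66 = 0.1204
R_total = 0.5464 + 47.3 + 4.318 + 0.1204 = 52.28 ft²·°F·h/BTU
E = A × HDD × 24 / R = 2820 × 1650 × 24 / 52.28 = 2136000 BTU

2140000 BTU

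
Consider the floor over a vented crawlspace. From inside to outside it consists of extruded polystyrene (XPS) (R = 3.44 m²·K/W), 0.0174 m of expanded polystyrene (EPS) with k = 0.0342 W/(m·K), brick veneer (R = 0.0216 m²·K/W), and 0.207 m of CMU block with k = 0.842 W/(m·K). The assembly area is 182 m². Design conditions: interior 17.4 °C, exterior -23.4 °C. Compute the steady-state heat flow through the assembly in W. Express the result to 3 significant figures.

0.0174/0.0342 = 0.5088
0.207/0.842 = 0.2458
R_total = 3.44 + 0.5088 + 0.0216 + 0.2458 = 4.216 m²·K/W
Q = A·ΔT/R = 182 × (17.4 − (-23.4)) / 4.216 = 1761 W

1760 W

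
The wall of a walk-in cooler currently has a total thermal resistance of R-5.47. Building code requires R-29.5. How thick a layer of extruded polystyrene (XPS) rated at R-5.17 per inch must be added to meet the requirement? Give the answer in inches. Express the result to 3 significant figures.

4.65 in

ΔR = 29.5 − 5.47 = 24.03 ft²·°F·h/BTU
L = ΔR / (R/in) = 24.03/5.17 = 4.648 in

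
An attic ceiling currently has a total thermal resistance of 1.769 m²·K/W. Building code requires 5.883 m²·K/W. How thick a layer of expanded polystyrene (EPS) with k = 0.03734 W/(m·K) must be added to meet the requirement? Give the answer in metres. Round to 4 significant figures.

ΔR = 5.883 − 1.769 = 4.114 m²·K/W
L = ΔR × k = 4.114 × 0.03734 = 0.15362 m

0.1536 m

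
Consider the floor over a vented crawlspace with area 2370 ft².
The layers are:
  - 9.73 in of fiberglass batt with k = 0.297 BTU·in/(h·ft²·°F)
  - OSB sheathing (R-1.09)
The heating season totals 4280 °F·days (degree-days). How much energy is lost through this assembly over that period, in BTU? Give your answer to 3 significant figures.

9.73/0.297 = 32.76
R_total = 32.76 + 1.09 = 33.85 ft²·°F·h/BTU
E = A × HDD × 24 / R = 2370 × 4280 × 24 / 33.85 = 7192000 BTU

7190000 BTU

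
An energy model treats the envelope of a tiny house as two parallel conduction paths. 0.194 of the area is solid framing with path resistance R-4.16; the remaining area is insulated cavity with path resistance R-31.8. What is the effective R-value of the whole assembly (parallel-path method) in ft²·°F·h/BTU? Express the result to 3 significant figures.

13.9 ft²·°F·h/BTU

U_eff = 0.806/31.8 + 0.194/4.16 = 0.02535 + 0.04663 = 0.07198
R_eff = 1/U_eff = 13.89 ft²·°F·h/BTU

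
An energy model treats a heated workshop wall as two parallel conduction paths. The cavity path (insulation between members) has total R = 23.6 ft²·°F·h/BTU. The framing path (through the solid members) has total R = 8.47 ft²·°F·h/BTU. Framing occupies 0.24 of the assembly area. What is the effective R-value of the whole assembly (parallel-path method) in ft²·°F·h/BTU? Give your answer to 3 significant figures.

16.5 ft²·°F·h/BTU

U_eff = 0.76/23.6 + 0.24/8.47 = 0.0322 + 0.02834 = 0.06054
R_eff = 1/U_eff = 16.52 ft²·°F·h/BTU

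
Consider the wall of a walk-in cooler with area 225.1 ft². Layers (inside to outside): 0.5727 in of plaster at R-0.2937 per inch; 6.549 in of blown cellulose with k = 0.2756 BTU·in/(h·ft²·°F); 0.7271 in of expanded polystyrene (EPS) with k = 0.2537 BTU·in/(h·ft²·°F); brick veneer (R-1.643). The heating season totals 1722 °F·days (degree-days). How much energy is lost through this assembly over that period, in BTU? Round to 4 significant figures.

0.5727 × 0.2937 = 0.1682
6.549/0.2756 = 23.763
0.7271/0.2537 = 2.866
R_total = 0.1682 + 23.763 + 2.866 + 1.643 = 28.44 ft²·°F·h/BTU
E = A × HDD × 24 / R = 225.1 × 1722 × 24 / 28.44 = 327110 BTU

327100 BTU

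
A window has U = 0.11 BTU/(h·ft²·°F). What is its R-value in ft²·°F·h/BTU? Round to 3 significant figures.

9.09 ft²·°F·h/BTU

R = 1/U = 1/0.11 = 9.091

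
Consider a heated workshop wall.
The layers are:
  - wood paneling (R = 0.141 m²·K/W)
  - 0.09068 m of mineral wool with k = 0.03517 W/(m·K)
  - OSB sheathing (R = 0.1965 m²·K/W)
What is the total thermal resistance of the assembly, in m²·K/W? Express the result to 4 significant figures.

0.09068/0.03517 = 2.5783
R_total = 0.141 + 2.5783 + 0.1965 = 2.9158 m²·K/W

2.916 m²·K/W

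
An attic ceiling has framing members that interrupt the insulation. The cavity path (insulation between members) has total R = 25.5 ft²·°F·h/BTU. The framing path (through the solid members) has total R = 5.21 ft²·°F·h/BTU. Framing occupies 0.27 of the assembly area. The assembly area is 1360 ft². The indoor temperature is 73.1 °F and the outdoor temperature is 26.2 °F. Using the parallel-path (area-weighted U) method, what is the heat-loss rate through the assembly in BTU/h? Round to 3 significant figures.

5130 BTU/h

U_eff = 0.73/25.5 + 0.27/5.21 = 0.02863 + 0.05182 = 0.08045
R_eff = 1/U_eff = 12.43 ft²·°F·h/BTU
Q = 1360 × (73.1 − 26.2) / 12.43 = 5131 BTU/h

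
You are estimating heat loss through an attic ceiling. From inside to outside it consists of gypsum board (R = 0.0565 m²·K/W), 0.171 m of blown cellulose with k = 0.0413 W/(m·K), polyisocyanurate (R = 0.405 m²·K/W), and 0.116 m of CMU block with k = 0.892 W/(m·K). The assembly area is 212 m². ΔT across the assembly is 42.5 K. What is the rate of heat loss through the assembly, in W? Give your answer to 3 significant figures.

0.171/0.0413 = 4.14
0.116/0.892 = 0.13
R_total = 0.0565 + 4.14 + 0.405 + 0.13 = 4.732 m²·K/W
Q = A·ΔT/R = 212 × 42.5 / 4.732 = 1904 W

1900 W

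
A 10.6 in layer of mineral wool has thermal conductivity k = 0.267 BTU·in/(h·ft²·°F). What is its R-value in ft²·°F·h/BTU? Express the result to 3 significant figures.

39.7 ft²·°F·h/BTU

R = L/k = 10.6/0.267 = 39.7 ft²·°F·h/BTU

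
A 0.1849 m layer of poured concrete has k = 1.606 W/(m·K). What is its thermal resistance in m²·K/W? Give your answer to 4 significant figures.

R = L/k = 0.1849/1.606 = 0.11513 m²·K/W

0.1151 m²·K/W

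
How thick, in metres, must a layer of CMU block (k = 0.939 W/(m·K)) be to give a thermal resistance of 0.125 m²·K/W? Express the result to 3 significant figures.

L = R·k = 0.125 × 0.939 = 0.1174 m

0.117 m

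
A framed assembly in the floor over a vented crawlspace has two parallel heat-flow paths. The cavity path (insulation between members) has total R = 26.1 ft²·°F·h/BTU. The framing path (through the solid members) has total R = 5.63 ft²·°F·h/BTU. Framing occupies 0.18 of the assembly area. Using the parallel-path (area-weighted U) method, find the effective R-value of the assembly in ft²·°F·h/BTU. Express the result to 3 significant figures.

U_eff = 0.82/26.1 + 0.18/5.63 = 0.03142 + 0.03197 = 0.06339
R_eff = 1/U_eff = 15.78 ft²·°F·h/BTU

15.8 ft²·°F·h/BTU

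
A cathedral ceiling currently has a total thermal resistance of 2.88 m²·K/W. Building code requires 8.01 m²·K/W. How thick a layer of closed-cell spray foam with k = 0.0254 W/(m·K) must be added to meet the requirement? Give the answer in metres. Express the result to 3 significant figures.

ΔR = 8.01 − 2.88 = 5.13 m²·K/W
L = ΔR × k = 5.13 × 0.0254 = 0.1303 m

0.130 m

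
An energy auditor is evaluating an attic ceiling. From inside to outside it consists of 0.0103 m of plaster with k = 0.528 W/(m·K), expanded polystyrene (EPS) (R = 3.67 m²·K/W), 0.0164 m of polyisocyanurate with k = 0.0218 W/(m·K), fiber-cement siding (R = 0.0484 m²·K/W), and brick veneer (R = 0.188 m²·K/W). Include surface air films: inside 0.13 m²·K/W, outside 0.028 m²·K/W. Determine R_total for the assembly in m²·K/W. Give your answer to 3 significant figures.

4.84 m²·K/W

0.0103/0.528 = 0.01951
0.0164/0.0218 = 0.7523
R_total = 0.13 + 0.01951 + 3.67 + 0.7523 + 0.0484 + 0.188 + 0.028 = 4.836 m²·K/W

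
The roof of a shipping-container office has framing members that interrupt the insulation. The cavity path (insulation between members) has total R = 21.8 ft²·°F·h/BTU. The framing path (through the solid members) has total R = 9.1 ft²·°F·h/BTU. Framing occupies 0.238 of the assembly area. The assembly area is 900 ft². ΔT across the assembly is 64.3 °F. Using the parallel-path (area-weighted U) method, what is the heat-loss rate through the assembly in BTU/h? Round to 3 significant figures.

3540 BTU/h

U_eff = 0.762/21.8 + 0.238/9.1 = 0.03495 + 0.02615 = 0.06111
R_eff = 1/U_eff = 16.36 ft²·°F·h/BTU
Q = 900 × 64.3 / 16.36 = 3536 BTU/h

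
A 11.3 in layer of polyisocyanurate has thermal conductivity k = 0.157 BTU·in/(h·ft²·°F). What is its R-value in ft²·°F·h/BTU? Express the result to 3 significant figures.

72.0 ft²·°F·h/BTU

R = L/k = 11.3/0.157 = 71.97 ft²·°F·h/BTU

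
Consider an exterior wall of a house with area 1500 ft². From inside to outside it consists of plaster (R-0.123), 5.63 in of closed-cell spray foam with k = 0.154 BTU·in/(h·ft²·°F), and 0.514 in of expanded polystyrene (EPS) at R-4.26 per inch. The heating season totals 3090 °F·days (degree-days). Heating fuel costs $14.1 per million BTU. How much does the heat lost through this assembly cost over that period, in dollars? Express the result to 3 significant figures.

40.4 dollars

5.63/0.154 = 36.56
0.514 × 4.26 = 2.19
R_total = 0.123 + 36.56 + 2.19 = 38.87 ft²·°F·h/BTU
E = A × HDD × 24 / R = 1500 × 3090 × 24 / 38.87 = 2862000 BTU
Cost = 2862000/10⁶ × 14.1 = $40.35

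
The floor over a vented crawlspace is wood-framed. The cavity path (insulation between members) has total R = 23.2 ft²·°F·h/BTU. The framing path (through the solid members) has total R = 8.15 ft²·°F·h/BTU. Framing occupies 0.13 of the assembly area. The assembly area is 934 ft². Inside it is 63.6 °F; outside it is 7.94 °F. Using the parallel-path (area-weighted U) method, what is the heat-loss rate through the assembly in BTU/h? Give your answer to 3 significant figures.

U_eff = 0.87/23.2 + 0.13/8.15 = 0.0375 + 0.01595 = 0.05345
R_eff = 1/U_eff = 18.71 ft²·°F·h/BTU
Q = 934 × (63.6 − 7.94) / 18.71 = 2779 BTU/h

2780 BTU/h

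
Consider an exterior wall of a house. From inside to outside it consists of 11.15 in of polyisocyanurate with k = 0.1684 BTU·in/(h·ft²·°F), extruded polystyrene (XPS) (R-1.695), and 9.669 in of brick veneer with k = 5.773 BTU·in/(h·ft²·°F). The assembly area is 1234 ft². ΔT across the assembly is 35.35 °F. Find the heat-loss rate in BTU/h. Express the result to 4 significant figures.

626.9 BTU/h

11.15/0.1684 = 66.211
9.669/5.773 = 1.6749
R_total = 66.211 + 1.695 + 1.6749 = 69.581 ft²·°F·h/BTU
Q = A·ΔT/R = 1234 × 35.35 / 69.581 = 626.92 BTU/h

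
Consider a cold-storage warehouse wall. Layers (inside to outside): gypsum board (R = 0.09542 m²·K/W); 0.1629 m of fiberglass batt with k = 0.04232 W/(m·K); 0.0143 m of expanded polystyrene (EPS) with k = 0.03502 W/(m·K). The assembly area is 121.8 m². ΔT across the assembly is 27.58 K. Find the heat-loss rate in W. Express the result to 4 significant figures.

0.1629/0.04232 = 3.8492
0.0143/0.03502 = 0.40834
R_total = 0.09542 + 3.8492 + 0.40834 = 4.353 m²·K/W
Q = A·ΔT/R = 121.8 × 27.58 / 4.353 = 771.71 W

771.7 W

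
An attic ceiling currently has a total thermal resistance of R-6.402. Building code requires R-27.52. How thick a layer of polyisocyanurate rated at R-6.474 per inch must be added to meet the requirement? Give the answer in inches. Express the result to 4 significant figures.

ΔR = 27.52 − 6.402 = 21.118 ft²·°F·h/BTU
L = ΔR / (R/in) = 21.118/6.474 = 3.262 in

3.262 in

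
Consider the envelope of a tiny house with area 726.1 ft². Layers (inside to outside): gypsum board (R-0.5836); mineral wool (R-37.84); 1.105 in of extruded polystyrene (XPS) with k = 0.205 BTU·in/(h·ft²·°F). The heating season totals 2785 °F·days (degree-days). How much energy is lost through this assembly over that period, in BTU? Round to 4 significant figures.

1.105/0.205 = 5.3902
R_total = 0.5836 + 37.84 + 5.3902 = 43.814 ft²·°F·h/BTU
E = A × HDD × 24 / R = 726.1 × 2785 × 24 / 43.814 = 1107700 BTU

1108000 BTU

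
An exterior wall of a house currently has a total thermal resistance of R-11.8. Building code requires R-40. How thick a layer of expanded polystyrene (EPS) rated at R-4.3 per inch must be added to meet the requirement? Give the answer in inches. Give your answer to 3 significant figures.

6.56 in

ΔR = 40 − 11.8 = 28.2 ft²·°F·h/BTU
L = ΔR / (R/in) = 28.2/4.3 = 6.558 in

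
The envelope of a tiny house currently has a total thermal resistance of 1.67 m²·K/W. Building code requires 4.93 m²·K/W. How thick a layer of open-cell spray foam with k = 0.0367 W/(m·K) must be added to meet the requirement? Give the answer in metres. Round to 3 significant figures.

0.120 m

ΔR = 4.93 − 1.67 = 3.26 m²·K/W
L = ΔR × k = 3.26 × 0.0367 = 0.1196 m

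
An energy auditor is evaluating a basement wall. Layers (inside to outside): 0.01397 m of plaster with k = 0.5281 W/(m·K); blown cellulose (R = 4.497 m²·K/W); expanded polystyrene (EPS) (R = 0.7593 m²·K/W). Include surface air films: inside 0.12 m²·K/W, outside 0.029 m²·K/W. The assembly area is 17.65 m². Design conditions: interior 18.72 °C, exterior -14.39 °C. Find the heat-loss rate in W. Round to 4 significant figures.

0.01397/0.5281 = 0.026453
R_total = 0.12 + 0.026453 + 4.497 + 0.7593 + 0.029 = 5.4318 m²·K/W
Q = A·ΔT/R = 17.65 × (18.72 − (-14.39)) / 5.4318 = 107.59 W

107.6 W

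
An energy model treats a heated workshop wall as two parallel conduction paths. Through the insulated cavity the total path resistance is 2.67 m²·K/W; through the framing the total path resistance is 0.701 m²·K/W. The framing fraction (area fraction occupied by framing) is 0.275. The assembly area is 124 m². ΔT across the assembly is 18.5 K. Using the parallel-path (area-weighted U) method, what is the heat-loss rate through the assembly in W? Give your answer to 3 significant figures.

U_eff = 0.725/2.67 + 0.275/0.701 = 0.2715 + 0.3923 = 0.6638
R_eff = 1/U_eff = 1.506 m²·K/W
Q = 124 × 18.5 / 1.506 = 1523 W

1520 W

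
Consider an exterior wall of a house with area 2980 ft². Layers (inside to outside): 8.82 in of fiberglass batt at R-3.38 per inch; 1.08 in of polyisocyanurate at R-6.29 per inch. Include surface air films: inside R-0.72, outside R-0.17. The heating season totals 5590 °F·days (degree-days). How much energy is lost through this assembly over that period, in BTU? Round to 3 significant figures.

8.82 × 3.38 = 29.81
1.08 × 6.29 = 6.793
R_total = 0.72 + 29.81 + 6.793 + 0.17 = 37.49 ft²·°F·h/BTU
E = A × HDD × 24 / R = 2980 × 5590 × 24 / 37.49 = 10660000 BTU

10700000 BTU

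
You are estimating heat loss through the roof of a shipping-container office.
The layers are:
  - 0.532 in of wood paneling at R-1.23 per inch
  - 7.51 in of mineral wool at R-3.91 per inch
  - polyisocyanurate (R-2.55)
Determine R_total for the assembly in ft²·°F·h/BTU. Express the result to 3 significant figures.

0.532 × 1.23 = 0.6544
7.51 × 3.91 = 29.36
R_total = 0.6544 + 29.36 + 2.55 = 32.57 ft²·°F·h/BTU

32.6 ft²·°F·h/BTU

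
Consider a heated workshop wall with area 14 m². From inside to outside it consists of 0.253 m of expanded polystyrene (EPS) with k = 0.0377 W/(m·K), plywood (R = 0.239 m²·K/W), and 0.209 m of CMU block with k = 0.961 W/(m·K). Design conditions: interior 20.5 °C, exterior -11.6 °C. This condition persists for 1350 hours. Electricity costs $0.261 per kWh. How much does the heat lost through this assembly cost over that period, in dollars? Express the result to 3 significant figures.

22.1 dollars

0.253/0.0377 = 6.711
0.209/0.961 = 0.2175
R_total = 6.711 + 0.239 + 0.2175 = 7.167 m²·K/W
Q = 14 × (20.5 − (-11.6)) / 7.167 = 62.7 W
E = 62.7 W × 1350 h / 1000 = 84.65 kWh
Cost = 84.65 × 0.261 = $22.09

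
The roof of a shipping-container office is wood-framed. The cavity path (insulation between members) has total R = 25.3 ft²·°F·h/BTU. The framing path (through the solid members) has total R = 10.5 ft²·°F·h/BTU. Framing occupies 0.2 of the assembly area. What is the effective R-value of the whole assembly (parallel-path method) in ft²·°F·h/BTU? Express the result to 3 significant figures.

U_eff = 0.8/25.3 + 0.2/10.5 = 0.03162 + 0.01905 = 0.05067
R_eff = 1/U_eff = 19.74 ft²·°F·h/BTU

19.7 ft²·°F·h/BTU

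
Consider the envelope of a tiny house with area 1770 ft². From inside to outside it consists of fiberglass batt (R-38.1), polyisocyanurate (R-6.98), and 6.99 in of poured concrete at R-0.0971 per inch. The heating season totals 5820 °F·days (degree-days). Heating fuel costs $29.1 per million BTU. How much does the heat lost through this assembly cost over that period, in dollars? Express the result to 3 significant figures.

6.99 × 0.0971 = 0.6787
R_total = 38.1 + 6.98 + 0.6787 = 45.76 ft²·°F·h/BTU
E = A × HDD × 24 / R = 1770 × 5820 × 24 / 45.76 = 5403000 BTU
Cost = 5403000/10⁶ × 29.1 = $157.2

157 dollars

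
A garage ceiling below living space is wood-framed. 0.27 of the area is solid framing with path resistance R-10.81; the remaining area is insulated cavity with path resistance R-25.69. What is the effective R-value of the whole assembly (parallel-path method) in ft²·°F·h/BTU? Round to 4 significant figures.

U_eff = 0.73/25.69 + 0.27/10.81 = 0.028416 + 0.024977 = 0.053393
R_eff = 1/U_eff = 18.729 ft²·°F·h/BTU

18.73 ft²·°F·h/BTU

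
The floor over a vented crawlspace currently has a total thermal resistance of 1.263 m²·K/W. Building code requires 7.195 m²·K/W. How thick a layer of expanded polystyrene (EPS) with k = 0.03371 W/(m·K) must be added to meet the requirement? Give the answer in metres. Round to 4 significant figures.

0.2000 m

ΔR = 7.195 − 1.263 = 5.932 m²·K/W
L = ΔR × k = 5.932 × 0.03371 = 0.19997 m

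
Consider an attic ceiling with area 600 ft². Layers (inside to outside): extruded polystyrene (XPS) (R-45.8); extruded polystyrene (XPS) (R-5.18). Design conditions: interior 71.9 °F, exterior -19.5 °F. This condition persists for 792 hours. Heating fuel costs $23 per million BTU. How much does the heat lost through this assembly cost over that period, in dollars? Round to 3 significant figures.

R_total = 45.8 + 5.18 = 50.98 ft²·°F·h/BTU
Q = 600 × (71.9 − (-19.5)) / 50.98 = 1076 BTU/h
E = 1076 × 792 = 852000 BTU
Cost = 852000/10⁶ × 23 = $19.6

19.6 dollars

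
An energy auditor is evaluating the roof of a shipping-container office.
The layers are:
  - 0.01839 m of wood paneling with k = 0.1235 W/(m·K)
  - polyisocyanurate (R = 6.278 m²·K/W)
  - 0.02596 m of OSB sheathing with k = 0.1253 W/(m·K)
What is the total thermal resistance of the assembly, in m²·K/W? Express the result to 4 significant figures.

0.01839/0.1235 = 0.14891
0.02596/0.1253 = 0.20718
R_total = 0.14891 + 6.278 + 0.20718 = 6.6341 m²·K/W

6.634 m²·K/W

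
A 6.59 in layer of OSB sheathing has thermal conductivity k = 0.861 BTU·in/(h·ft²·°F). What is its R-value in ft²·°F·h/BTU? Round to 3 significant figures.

R = L/k = 6.59/0.861 = 7.654 ft²·°F·h/BTU

7.65 ft²·°F·h/BTU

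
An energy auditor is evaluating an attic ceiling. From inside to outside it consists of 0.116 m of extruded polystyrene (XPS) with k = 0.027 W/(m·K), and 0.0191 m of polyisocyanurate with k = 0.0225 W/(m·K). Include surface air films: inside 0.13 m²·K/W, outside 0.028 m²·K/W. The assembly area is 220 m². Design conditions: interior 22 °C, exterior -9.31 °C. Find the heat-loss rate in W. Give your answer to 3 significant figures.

1300 W

0.116/0.027 = 4.296
0.0191/0.0225 = 0.8489
R_total = 0.13 + 4.296 + 0.8489 + 0.028 = 5.303 m²·K/W
Q = A·ΔT/R = 220 × (22 − (-9.31)) / 5.303 = 1299 W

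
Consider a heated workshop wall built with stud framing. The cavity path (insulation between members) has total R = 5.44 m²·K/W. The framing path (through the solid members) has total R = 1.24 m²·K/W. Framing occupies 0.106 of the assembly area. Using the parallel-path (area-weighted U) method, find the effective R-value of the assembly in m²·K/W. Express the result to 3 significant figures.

4.00 m²·K/W

U_eff = 0.894/5.44 + 0.106/1.24 = 0.1643 + 0.08548 = 0.2498
R_eff = 1/U_eff = 4.003 m²·K/W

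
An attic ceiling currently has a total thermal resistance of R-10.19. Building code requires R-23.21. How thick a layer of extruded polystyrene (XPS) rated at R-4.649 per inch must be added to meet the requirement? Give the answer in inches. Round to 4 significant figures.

ΔR = 23.21 − 10.19 = 13.02 ft²·°F·h/BTU
L = ΔR / (R/in) = 13.02/4.649 = 2.8006 in

2.801 in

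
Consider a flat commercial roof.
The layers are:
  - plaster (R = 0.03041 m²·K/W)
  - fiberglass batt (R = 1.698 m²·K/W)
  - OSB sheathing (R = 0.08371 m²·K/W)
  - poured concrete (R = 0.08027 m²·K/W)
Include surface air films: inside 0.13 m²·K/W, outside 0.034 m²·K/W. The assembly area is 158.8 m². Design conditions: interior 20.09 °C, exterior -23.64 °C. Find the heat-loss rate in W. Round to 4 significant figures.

R_total = 0.13 + 0.03041 + 1.698 + 0.08371 + 0.08027 + 0.034 = 2.0564 m²·K/W
Q = A·ΔT/R = 158.8 × (20.09 − (-23.64)) / 2.0564 = 3376.9 W

3377 W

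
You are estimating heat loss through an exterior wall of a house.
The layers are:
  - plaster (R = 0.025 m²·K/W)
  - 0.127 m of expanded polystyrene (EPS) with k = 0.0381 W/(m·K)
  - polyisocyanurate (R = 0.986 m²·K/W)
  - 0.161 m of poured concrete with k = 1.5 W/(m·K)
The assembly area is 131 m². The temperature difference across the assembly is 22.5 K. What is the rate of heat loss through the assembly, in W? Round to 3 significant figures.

0.127/0.0381 = 3.333
0.161/1.5 = 0.1073
R_total = 0.025 + 3.333 + 0.986 + 0.1073 = 4.452 m²·K/W
Q = A·ΔT/R = 131 × 22.5 / 4.452 = 662.1 W

662 W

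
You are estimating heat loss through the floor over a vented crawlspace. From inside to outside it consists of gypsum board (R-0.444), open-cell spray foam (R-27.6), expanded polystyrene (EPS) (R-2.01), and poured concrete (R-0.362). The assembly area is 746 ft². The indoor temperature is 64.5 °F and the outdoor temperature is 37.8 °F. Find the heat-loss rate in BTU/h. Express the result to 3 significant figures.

655 BTU/h

R_total = 0.444 + 27.6 + 2.01 + 0.362 = 30.42 ft²·°F·h/BTU
Q = A·ΔT/R = 746 × (64.5 − 37.8) / 30.42 = 654.9 BTU/h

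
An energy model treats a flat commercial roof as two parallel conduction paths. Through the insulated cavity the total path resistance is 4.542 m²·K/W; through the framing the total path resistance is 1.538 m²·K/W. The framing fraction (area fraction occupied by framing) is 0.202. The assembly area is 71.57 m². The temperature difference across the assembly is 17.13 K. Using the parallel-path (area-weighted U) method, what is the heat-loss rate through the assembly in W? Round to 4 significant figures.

376.4 W

U_eff = 0.798/4.542 + 0.202/1.538 = 0.17569 + 0.13134 = 0.30703
R_eff = 1/U_eff = 3.257 m²·K/W
Q = 71.57 × 17.13 / 3.257 = 376.42 W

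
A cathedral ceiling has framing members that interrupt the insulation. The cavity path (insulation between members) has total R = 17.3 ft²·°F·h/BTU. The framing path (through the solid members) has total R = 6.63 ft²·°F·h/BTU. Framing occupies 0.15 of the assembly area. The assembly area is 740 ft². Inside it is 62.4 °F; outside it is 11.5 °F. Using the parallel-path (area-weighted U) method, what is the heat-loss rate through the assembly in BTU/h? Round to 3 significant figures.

2700 BTU/h

U_eff = 0.85/17.3 + 0.15/6.63 = 0.04913 + 0.02262 = 0.07176
R_eff = 1/U_eff = 13.94 ft²·°F·h/BTU
Q = 740 × (62.4 − 11.5) / 13.94 = 2703 BTU/h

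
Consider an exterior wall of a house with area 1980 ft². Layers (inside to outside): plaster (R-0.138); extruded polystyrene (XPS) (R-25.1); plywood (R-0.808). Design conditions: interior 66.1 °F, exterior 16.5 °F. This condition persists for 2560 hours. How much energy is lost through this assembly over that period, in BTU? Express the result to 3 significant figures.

9650000 BTU

R_total = 0.138 + 25.1 + 0.808 = 26.05 ft²·°F·h/BTU
Q = 1980 × (66.1 − 16.5) / 26.05 = 3771 BTU/h
E = 3771 × 2560 = 9653000 BTU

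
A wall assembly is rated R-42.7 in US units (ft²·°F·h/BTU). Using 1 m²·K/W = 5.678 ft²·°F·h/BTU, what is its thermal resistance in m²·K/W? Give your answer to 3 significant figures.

R_SI = 42.7/5.678 = 7.52

7.52 m²·K/W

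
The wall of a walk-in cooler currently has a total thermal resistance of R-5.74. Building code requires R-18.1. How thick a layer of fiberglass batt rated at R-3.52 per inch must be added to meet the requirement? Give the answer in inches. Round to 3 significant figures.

ΔR = 18.1 − 5.74 = 12.36 ft²·°F·h/BTU
L = ΔR / (R/in) = 12.36/3.52 = 3.511 in

3.51 in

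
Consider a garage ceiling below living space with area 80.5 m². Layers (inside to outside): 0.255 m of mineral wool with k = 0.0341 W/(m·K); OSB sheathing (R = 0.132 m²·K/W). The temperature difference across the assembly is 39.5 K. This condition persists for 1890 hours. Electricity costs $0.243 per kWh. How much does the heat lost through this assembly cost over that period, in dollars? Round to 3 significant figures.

192 dollars

0.255/0.0341 = 7.478
R_total = 7.478 + 0.132 = 7.61 m²·K/W
Q = 80.5 × 39.5 / 7.61 = 417.8 W
E = 417.8 W × 1890 h / 1000 = 789.7 kWh
Cost = 789.7 × 0.243 = $191.9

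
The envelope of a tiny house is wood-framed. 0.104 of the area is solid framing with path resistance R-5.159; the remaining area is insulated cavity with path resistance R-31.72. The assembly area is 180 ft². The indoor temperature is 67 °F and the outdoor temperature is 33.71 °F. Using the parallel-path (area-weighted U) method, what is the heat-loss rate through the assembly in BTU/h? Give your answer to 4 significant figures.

290.1 BTU/h

U_eff = 0.896/31.72 + 0.104/5.159 = 0.028247 + 0.020159 = 0.048406
R_eff = 1/U_eff = 20.659 ft²·°F·h/BTU
Q = 180 × (67 − 33.71) / 20.659 = 290.06 BTU/h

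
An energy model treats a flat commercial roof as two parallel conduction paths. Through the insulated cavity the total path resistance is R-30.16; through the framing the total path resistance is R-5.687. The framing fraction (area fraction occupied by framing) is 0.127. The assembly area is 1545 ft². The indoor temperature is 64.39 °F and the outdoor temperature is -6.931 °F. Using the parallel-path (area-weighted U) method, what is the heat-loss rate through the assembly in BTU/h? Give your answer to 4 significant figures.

5650 BTU/h

U_eff = 0.873/30.16 + 0.127/5.687 = 0.028946 + 0.022332 = 0.051277
R_eff = 1/U_eff = 19.502 ft²·°F·h/BTU
Q = 1545 × (64.39 − (-6.931)) / 19.502 = 5650.3 BTU/h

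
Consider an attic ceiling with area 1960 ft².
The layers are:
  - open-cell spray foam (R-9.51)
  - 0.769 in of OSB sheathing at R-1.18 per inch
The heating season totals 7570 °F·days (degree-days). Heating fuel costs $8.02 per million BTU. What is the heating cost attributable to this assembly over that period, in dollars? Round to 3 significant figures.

0.769 × 1.18 = 0.9074
R_total = 9.51 + 0.9074 = 10.42 ft²·°F·h/BTU
E = A × HDD × 24 / R = 1960 × 7570 × 24 / 10.42 = 34180000 BTU
Cost = 34180000/10⁶ × 8.02 = $274.1

274 dollars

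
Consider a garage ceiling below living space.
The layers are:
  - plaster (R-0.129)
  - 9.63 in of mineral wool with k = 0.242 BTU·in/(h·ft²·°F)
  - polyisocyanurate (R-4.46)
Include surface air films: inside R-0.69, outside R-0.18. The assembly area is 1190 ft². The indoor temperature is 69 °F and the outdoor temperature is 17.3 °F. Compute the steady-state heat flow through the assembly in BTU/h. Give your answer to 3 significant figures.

9.63/0.242 = 39.79
R_total = 0.69 + 0.129 + 39.79 + 4.46 + 0.18 = 45.25 ft²·°F·h/BTU
Q = A·ΔT/R = 1190 × (69 − 17.3) / 45.25 = 1360 BTU/h

1360 BTU/h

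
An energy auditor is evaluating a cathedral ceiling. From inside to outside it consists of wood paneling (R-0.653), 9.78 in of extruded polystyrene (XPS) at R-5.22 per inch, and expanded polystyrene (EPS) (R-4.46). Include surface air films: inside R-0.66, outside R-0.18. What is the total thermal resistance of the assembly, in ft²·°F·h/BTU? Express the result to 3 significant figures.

57.0 ft²·°F·h/BTU

9.78 × 5.22 = 51.05
R_total = 0.66 + 0.653 + 51.05 + 4.46 + 0.18 = 57 ft²·°F·h/BTU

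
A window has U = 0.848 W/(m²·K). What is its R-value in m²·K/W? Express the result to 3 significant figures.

1.18 m²·K/W

R = 1/U = 1/0.848 = 1.179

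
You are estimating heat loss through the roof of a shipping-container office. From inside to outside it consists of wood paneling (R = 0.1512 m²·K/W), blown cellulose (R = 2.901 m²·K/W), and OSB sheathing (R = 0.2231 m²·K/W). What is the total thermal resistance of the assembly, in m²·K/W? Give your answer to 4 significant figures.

R_total = 0.1512 + 2.901 + 0.2231 = 3.2753 m²·K/W

3.275 m²·K/W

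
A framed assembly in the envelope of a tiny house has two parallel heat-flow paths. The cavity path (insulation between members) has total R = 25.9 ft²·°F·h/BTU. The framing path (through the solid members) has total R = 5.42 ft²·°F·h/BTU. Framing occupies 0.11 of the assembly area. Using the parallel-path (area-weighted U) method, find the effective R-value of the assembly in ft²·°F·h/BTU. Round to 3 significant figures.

18.3 ft²·°F·h/BTU

U_eff = 0.89/25.9 + 0.11/5.42 = 0.03436 + 0.0203 = 0.05466
R_eff = 1/U_eff = 18.3 ft²·°F·h/BTU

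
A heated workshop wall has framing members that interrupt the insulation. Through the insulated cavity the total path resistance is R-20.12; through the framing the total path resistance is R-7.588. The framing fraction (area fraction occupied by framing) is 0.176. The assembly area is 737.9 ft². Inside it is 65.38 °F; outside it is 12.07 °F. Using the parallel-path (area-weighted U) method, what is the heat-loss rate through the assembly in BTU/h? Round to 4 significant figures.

2523 BTU/h

U_eff = 0.824/20.12 + 0.176/7.588 = 0.040954 + 0.023195 = 0.064149
R_eff = 1/U_eff = 15.589 ft²·°F·h/BTU
Q = 737.9 × (65.38 − 12.07) / 15.589 = 2523.4 BTU/h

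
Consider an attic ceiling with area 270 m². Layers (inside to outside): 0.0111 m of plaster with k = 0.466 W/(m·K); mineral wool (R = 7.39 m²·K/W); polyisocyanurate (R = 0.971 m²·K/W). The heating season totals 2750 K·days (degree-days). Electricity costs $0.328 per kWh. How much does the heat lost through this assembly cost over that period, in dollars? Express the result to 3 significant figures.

697 dollars

0.0111/0.466 = 0.02382
R_total = 0.02382 + 7.39 + 0.971 = 8.385 m²·K/W
E = A × HDD × 24 / R / 1000 = 270 × 2750 × 24 / 8.385 / 1000 = 2125 kWh
Cost = 2125 × 0.328 = $697.1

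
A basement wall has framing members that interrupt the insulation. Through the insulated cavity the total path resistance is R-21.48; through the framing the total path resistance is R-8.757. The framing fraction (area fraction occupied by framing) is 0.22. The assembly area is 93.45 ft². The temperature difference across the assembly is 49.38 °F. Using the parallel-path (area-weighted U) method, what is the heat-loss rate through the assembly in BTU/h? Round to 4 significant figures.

U_eff = 0.78/21.48 + 0.22/8.757 = 0.036313 + 0.025123 = 0.061436
R_eff = 1/U_eff = 16.277 ft²·°F·h/BTU
Q = 93.45 × 49.38 / 16.277 = 283.5 BTU/h

283.5 BTU/h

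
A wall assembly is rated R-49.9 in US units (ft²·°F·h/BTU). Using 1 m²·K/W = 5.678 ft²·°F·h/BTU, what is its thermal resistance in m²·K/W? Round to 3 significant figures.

8.79 m²·K/W

R_SI = 49.9/5.678 = 8.788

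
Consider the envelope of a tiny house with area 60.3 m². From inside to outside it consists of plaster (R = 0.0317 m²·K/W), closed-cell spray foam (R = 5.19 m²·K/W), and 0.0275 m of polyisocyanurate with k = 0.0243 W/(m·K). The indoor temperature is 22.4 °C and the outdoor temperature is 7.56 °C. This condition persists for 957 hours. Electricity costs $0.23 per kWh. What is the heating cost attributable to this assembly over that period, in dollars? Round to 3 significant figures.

31.0 dollars

0.0275/0.0243 = 1.132
R_total = 0.0317 + 5.19 + 1.132 = 6.353 m²·K/W
Q = 60.3 × (22.4 − 7.56) / 6.353 = 140.8 W
E = 140.8 W × 957 h / 1000 = 134.8 kWh
Cost = 134.8 × 0.23 = $31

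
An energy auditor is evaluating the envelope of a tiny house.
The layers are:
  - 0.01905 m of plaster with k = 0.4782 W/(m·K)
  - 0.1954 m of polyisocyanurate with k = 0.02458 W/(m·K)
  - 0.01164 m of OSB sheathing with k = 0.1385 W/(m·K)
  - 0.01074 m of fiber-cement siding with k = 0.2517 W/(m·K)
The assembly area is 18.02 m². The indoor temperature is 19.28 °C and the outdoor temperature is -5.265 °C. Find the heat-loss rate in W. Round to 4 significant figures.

0.01905/0.4782 = 0.039837
0.1954/0.02458 = 7.9496
0.01164/0.1385 = 0.084043
0.01074/0.2517 = 0.04267
R_total = 0.039837 + 7.9496 + 0.084043 + 0.04267 = 8.1161 m²·K/W
Q = A·ΔT/R = 18.02 × (19.28 − (-5.265)) / 8.1161 = 54.497 W

54.50 W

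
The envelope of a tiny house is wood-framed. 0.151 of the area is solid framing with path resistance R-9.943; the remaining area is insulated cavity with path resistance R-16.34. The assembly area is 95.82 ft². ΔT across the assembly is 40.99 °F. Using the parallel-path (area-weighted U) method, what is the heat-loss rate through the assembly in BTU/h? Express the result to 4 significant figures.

263.7 BTU/h

U_eff = 0.849/16.34 + 0.151/9.943 = 0.051958 + 0.015187 = 0.067145
R_eff = 1/U_eff = 14.893 ft²·°F·h/BTU
Q = 95.82 × 40.99 / 14.893 = 263.72 BTU/h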